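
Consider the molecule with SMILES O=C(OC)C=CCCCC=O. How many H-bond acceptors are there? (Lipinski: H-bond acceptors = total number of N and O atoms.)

3

N atoms: 0; O atoms: 3.
Lipinski HBA = 0 + 3 = 3.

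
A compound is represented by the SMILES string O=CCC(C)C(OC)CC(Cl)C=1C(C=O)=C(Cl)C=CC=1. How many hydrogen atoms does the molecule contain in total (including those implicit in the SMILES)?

18

Walk through each heavy atom and fill implicit hydrogens from standard valence (C 4, N 3, O 2, S 2, halogen 1):
  atom 1: O, bond orders sum to 2 (valence 2) → 0 H
  atom 2: C, bond orders sum to 3 (valence 4) → 1 H
  atom 3: C, bond orders sum to 2 (valence 4) → 2 H
  atom 4: C, bond orders sum to 3 (valence 4) → 1 H
  atom 5: C, bond orders sum to 1 (valence 4) → 3 H
  atom 6: C, bond orders sum to 3 (valence 4) → 1 H
  atom 7: O, bond orders sum to 2 (valence 2) → 0 H
  atom 8: C, bond orders sum to 1 (valence 4) → 3 H
  atom 9: C, bond orders sum to 2 (valence 4) → 2 H
  atom 10: C, bond orders sum to 3 (valence 4) → 1 H
  atom 11: Cl (halogen, monovalent) → 0 H
  atom 12: C, bond orders sum to 4 (valence 4) → 0 H
  atom 13: C, bond orders sum to 4 (valence 4) → 0 H
  atom 14: C, bond orders sum to 3 (valence 4) → 1 H
  atom 15: O, bond orders sum to 2 (valence 2) → 0 H
  atom 16: C, bond orders sum to 4 (valence 4) → 0 H
  atom 17: Cl (halogen, monovalent) → 0 H
  atom 18: C, bond orders sum to 3 (valence 4) → 1 H
  atom 19: C, bond orders sum to 3 (valence 4) → 1 H
  atom 20: C, bond orders sum to 3 (valence 4) → 1 H
Total hydrogens: 18.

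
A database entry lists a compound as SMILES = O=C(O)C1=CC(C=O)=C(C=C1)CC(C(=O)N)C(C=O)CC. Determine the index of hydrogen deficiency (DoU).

8

Degree of unsaturation = (number of rings) + (number of π bonds).
Ring closures in the SMILES: 1.
π bonds: 7 double bonds (each 1 DoU) → 7 DoU from unsaturation.
Total DoU = 1 + 7 = 8.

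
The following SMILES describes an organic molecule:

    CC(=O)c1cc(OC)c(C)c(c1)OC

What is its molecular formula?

C11H14O3

Walk through each heavy atom and fill implicit hydrogens from standard valence (C 4, N 3, O 2, S 2, halogen 1); for lowercase aromatic atoms, an aromatic c carries 1 H when it has two neighbours and 0 H with three, and aromatic n carries 0 H:
  atom 1: C, bond orders sum to 1 (valence 4) → 3 H
  atom 2: C, bond orders sum to 4 (valence 4) → 0 H
  atom 3: O, bond orders sum to 2 (valence 2) → 0 H
  atom 4: aromatic c, 3 neighbours → 0 H
  atom 5: aromatic c, 2 neighbours → 1 H
  atom 6: aromatic c, 3 neighbours → 0 H
  atom 7: O, bond orders sum to 2 (valence 2) → 0 H
  atom 8: C, bond orders sum to 1 (valence 4) → 3 H
  atom 9: aromatic c, 3 neighbours → 0 H
  atom 10: C, bond orders sum to 1 (valence 4) → 3 H
  atom 11: aromatic c, 3 neighbours → 0 H
  atom 12: aromatic c, 2 neighbours → 1 H
  atom 13: O, bond orders sum to 2 (valence 2) → 0 H
  atom 14: C, bond orders sum to 1 (valence 4) → 3 H
Totals → C:11, H:14, O:3.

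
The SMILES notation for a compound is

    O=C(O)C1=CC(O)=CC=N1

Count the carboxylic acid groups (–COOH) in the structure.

1

The carboxylic acid motif appears at heavy-atom position 2 in the SMILES.
Other groups present: 1 hydroxyl.
Carboxylic acid count: 1.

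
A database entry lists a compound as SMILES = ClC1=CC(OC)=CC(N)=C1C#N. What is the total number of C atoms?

Count every carbon token in the SMILES (each C, including those in ring-closure positions and inside branches).
Carbon count: 8.

8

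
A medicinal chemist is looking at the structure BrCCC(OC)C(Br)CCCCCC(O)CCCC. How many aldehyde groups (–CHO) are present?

0

Scan the SMILES for the aldehyde motif — none present.
Groups that are present: 1 ether, 1 hydroxyl.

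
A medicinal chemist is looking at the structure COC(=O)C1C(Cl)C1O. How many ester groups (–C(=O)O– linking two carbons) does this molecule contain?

The ester motif appears at heavy-atom position 3 in the SMILES.
Other groups present: 1 hydroxyl.
Ester count: 1.

1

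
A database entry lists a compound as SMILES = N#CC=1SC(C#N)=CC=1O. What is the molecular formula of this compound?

Walk through each heavy atom and fill implicit hydrogens from standard valence (C 4, N 3, O 2, S 2, halogen 1):
  atom 1: N, bond orders sum to 3 (valence 3) → 0 H
  atom 2: C, bond orders sum to 4 (valence 4) → 0 H
  atom 3: C, bond orders sum to 4 (valence 4) → 0 H
  atom 4: S, bond orders sum to 2 (valence 2) → 0 H
  atom 5: C, bond orders sum to 4 (valence 4) → 0 H
  atom 6: C, bond orders sum to 4 (valence 4) → 0 H
  atom 7: N, bond orders sum to 3 (valence 3) → 0 H
  atom 8: C, bond orders sum to 3 (valence 4) → 1 H
  atom 9: C, bond orders sum to 4 (valence 4) → 0 H
  atom 10: O, bond orders sum to 1 (valence 2) → 1 H
Totals → C:6, H:2, N:2, O:1, S:1.
In Hill order: C6H2N2OS.

C6H2N2OS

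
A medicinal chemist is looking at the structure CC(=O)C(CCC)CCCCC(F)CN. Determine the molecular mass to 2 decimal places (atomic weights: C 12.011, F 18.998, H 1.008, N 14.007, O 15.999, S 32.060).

First, the molecular formula is C12H24FNO (counting implicit H from valence).
  C: 12 × 12.011 = 144.132
  F: 1 × 18.998 = 18.998
  H: 24 × 1.008 = 24.192
  N: 1 × 14.007 = 14.007
  O: 1 × 15.999 = 15.999
Sum: 12×12.011 + 1×18.998 + 24×1.008 + 1×14.007 + 1×15.999 = 217.328 → 217.33 g/mol.

217.33 g/mol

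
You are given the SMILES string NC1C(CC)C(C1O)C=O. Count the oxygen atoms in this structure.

2

Scan the SMILES for O atoms (remember two-letter symbols like Cl and Br are single atoms).
Oxygen count: 2.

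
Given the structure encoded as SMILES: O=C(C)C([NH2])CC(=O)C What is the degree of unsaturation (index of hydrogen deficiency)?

Molecular formula: C6H11NO2.
DoU = (2C + 2 + N − H − X) / 2, where X is the halogen count and O/S are ignored.
    = (2·6 + 2 + 1 − 11 − 0) / 2 = 4 / 2 = 2.

2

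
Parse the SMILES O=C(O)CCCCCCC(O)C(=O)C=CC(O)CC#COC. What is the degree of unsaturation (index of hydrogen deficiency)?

5

Degree of unsaturation = (number of rings) + (number of π bonds).
Ring closures in the SMILES: 0.
π bonds: 3 double bonds (each 1 DoU), 1 triple bond (each 2 DoU) → 5 DoU from unsaturation.
Total DoU = 0 + 5 = 5.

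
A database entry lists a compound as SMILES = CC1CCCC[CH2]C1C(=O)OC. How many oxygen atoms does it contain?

Scan the SMILES for O atoms (remember two-letter symbols like Cl and Br are single atoms).
Oxygen count: 2.

2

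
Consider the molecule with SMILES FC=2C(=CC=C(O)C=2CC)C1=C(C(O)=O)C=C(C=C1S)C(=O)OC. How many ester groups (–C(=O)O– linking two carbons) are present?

1

The ester motif appears at heavy-atom position 21 in the SMILES.
Other groups present: 1 carboxylic acid, 1 hydroxyl, 1 thiol.
Ester count: 1.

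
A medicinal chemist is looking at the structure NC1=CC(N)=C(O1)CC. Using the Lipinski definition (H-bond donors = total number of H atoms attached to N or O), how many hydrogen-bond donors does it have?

Donors: find every N or O and count the H atoms it carries.
  atom 1 (N): bond orders sum to 1 → 2 H
  atom 5 (N): bond orders sum to 1 → 2 H
  atom 7 (O): bond orders sum to 2 → 0 H
Lipinski HBD = 4.

4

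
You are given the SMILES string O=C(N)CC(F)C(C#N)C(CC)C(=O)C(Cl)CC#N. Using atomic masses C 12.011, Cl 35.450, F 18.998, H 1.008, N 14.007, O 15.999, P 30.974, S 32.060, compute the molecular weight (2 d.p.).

First, the molecular formula is C12H15ClFN3O2 (counting implicit H from valence).
  C: 12 × 12.011 = 144.132
  Cl: 1 × 35.450 = 35.450
  F: 1 × 18.998 = 18.998
  H: 15 × 1.008 = 15.120
  N: 3 × 14.007 = 42.021
  O: 2 × 15.999 = 31.998
Sum: 12×12.011 + 1×35.450 + 1×18.998 + 15×1.008 + 3×14.007 + 2×15.999 = 287.719 → 287.72 g/mol.

287.72 g/mol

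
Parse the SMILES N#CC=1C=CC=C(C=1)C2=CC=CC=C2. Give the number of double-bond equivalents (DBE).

Molecular formula: C13H9N.
DoU = (2C + 2 + N − H − X) / 2, where X is the halogen count and O/S are ignored.
    = (2·13 + 2 + 1 − 9 − 0) / 2 = 20 / 2 = 10.

10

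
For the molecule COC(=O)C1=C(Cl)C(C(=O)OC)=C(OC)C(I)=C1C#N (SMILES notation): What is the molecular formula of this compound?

C12H9ClINO5

Walk through each heavy atom and fill implicit hydrogens from standard valence (C 4, N 3, O 2, S 2, halogen 1):
  atom 1: C, bond orders sum to 1 (valence 4) → 3 H
  atom 2: O, bond orders sum to 2 (valence 2) → 0 H
  atom 3: C, bond orders sum to 4 (valence 4) → 0 H
  atom 4: O, bond orders sum to 2 (valence 2) → 0 H
  atom 5: C, bond orders sum to 4 (valence 4) → 0 H
  atom 6: C, bond orders sum to 4 (valence 4) → 0 H
  atom 7: Cl (halogen, monovalent) → 0 H
  atom 8: C, bond orders sum to 4 (valence 4) → 0 H
  atom 9: C, bond orders sum to 4 (valence 4) → 0 H
  atom 10: O, bond orders sum to 2 (valence 2) → 0 H
  atom 11: O, bond orders sum to 2 (valence 2) → 0 H
  atom 12: C, bond orders sum to 1 (valence 4) → 3 H
  atom 13: C, bond orders sum to 4 (valence 4) → 0 H
  atom 14: O, bond orders sum to 2 (valence 2) → 0 H
  atom 15: C, bond orders sum to 1 (valence 4) → 3 H
  atom 16: C, bond orders sum to 4 (valence 4) → 0 H
  atom 17: I (halogen, monovalent) → 0 H
  atom 18: C, bond orders sum to 4 (valence 4) → 0 H
  atom 19: C, bond orders sum to 4 (valence 4) → 0 H
  atom 20: N, bond orders sum to 3 (valence 3) → 0 H
Totals → C:12, H:9, Cl:1, I:1, N:1, O:5.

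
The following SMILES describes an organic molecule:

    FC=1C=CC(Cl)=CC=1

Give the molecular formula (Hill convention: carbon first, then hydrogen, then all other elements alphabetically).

Walk through each heavy atom and fill implicit hydrogens from standard valence (C 4, N 3, O 2, S 2, halogen 1):
  atom 1: F (halogen, monovalent) → 0 H
  atom 2: C, bond orders sum to 4 (valence 4) → 0 H
  atom 3: C, bond orders sum to 3 (valence 4) → 1 H
  atom 4: C, bond orders sum to 3 (valence 4) → 1 H
  atom 5: C, bond orders sum to 4 (valence 4) → 0 H
  atom 6: Cl (halogen, monovalent) → 0 H
  atom 7: C, bond orders sum to 3 (valence 4) → 1 H
  atom 8: C, bond orders sum to 3 (valence 4) → 1 H
Totals → C:6, H:4, Cl:1, F:1.

C6H4ClF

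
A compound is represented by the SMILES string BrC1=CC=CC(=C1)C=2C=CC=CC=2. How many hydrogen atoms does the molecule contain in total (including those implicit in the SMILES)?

Walk through each heavy atom and fill implicit hydrogens from standard valence (C 4, N 3, O 2, S 2, halogen 1):
  atom 1: Br (halogen, monovalent) → 0 H
  atom 2: C, bond orders sum to 4 (valence 4) → 0 H
  atom 3: C, bond orders sum to 3 (valence 4) → 1 H
  atom 4: C, bond orders sum to 3 (valence 4) → 1 H
  atom 5: C, bond orders sum to 3 (valence 4) → 1 H
  atom 6: C, bond orders sum to 4 (valence 4) → 0 H
  atom 7: C, bond orders sum to 3 (valence 4) → 1 H
  atom 8: C, bond orders sum to 4 (valence 4) → 0 H
  atom 9: C, bond orders sum to 3 (valence 4) → 1 H
  atom 10: C, bond orders sum to 3 (valence 4) → 1 H
  atom 11: C, bond orders sum to 3 (valence 4) → 1 H
  atom 12: C, bond orders sum to 3 (valence 4) → 1 H
  atom 13: C, bond orders sum to 3 (valence 4) → 1 H
Total hydrogens: 9.

9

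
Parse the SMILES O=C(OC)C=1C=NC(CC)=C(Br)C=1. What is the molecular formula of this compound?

C9H10BrNO2

Walk through each heavy atom and fill implicit hydrogens from standard valence (C 4, N 3, O 2, S 2, halogen 1):
  atom 1: O, bond orders sum to 2 (valence 2) → 0 H
  atom 2: C, bond orders sum to 4 (valence 4) → 0 H
  atom 3: O, bond orders sum to 2 (valence 2) → 0 H
  atom 4: C, bond orders sum to 1 (valence 4) → 3 H
  atom 5: C, bond orders sum to 4 (valence 4) → 0 H
  atom 6: C, bond orders sum to 3 (valence 4) → 1 H
  atom 7: N, bond orders sum to 3 (valence 3) → 0 H
  atom 8: C, bond orders sum to 4 (valence 4) → 0 H
  atom 9: C, bond orders sum to 2 (valence 4) → 2 H
  atom 10: C, bond orders sum to 1 (valence 4) → 3 H
  atom 11: C, bond orders sum to 4 (valence 4) → 0 H
  atom 12: Br (halogen, monovalent) → 0 H
  atom 13: C, bond orders sum to 3 (valence 4) → 1 H
Totals → C:9, H:10, Br:1, N:1, O:2.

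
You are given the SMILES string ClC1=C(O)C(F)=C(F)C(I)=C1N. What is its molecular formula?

C6H3ClF2INO

Walk through each heavy atom and fill implicit hydrogens from standard valence (C 4, N 3, O 2, S 2, halogen 1):
  atom 1: Cl (halogen, monovalent) → 0 H
  atom 2: C, bond orders sum to 4 (valence 4) → 0 H
  atom 3: C, bond orders sum to 4 (valence 4) → 0 H
  atom 4: O, bond orders sum to 1 (valence 2) → 1 H
  atom 5: C, bond orders sum to 4 (valence 4) → 0 H
  atom 6: F (halogen, monovalent) → 0 H
  atom 7: C, bond orders sum to 4 (valence 4) → 0 H
  atom 8: F (halogen, monovalent) → 0 H
  atom 9: C, bond orders sum to 4 (valence 4) → 0 H
  atom 10: I (halogen, monovalent) → 0 H
  atom 11: C, bond orders sum to 4 (valence 4) → 0 H
  atom 12: N, bond orders sum to 1 (valence 3) → 2 H
Totals → C:6, H:3, Cl:1, F:2, I:1, N:1, O:1.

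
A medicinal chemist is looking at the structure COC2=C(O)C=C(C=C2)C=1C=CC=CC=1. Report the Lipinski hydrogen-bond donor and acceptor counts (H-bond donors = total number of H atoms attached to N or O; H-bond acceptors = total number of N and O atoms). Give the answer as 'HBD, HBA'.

1, 2

Donors: find every N or O and count the H atoms it carries.
  atom 2 (O): bond orders sum to 2 → 0 H
  atom 5 (O): bond orders sum to 1 → 1 H
Lipinski HBD = 1.
Acceptors: N atoms = 0, O atoms = 2 → HBA = 2.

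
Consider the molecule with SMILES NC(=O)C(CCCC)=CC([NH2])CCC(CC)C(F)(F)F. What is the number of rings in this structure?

0

In SMILES, each pair of matching ring-closure digits denotes one ring-closing bond; the number of such bonds equals the number of independent rings.
Ring-closure bonds here: 0.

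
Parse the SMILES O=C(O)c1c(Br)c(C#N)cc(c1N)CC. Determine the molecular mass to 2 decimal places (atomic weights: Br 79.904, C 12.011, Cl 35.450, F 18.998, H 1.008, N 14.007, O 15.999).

First, the molecular formula is C10H9BrN2O2 (counting implicit H from valence).
  Br: 1 × 79.904 = 79.904
  C: 10 × 12.011 = 120.110
  H: 9 × 1.008 = 9.072
  N: 2 × 14.007 = 28.014
  O: 2 × 15.999 = 31.998
Sum: 1×79.904 + 10×12.011 + 9×1.008 + 2×14.007 + 2×15.999 = 269.098 → 269.10 g/mol.

269.10 g/mol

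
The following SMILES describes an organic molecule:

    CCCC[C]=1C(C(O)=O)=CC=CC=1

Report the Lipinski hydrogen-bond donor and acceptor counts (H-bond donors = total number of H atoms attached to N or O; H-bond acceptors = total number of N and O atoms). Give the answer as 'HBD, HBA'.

1, 2

Donors: find every N or O and count the H atoms it carries.
  atom 8 (O): bond orders sum to 1 → 1 H
  atom 9 (O): bond orders sum to 2 → 0 H
Lipinski HBD = 1.
Acceptors: N atoms = 0, O atoms = 2 → HBA = 2.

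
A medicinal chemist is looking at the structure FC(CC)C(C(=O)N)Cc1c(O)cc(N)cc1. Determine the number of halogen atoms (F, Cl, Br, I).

Halogen atoms appear at heavy-atom position 1 (1×F).
Other groups present: 1 amide, 1 hydroxyl, 1 primary amine.
Halogen count: 1.

1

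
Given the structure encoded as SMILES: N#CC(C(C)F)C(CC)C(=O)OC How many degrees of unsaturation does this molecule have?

Degree of unsaturation = (number of rings) + (number of π bonds).
Ring closures in the SMILES: 0.
π bonds: 1 double bond (each 1 DoU), 1 triple bond (each 2 DoU) → 3 DoU from unsaturation.
Total DoU = 0 + 3 = 3.

3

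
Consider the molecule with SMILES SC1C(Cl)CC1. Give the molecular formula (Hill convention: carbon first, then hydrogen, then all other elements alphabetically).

Walk through each heavy atom and fill implicit hydrogens from standard valence (C 4, N 3, O 2, S 2, halogen 1):
  atom 1: S, bond orders sum to 1 (valence 2) → 1 H
  atom 2: C, bond orders sum to 3 (valence 4) → 1 H
  atom 3: C, bond orders sum to 3 (valence 4) → 1 H
  atom 4: Cl (halogen, monovalent) → 0 H
  atom 5: C, bond orders sum to 2 (valence 4) → 2 H
  atom 6: C, bond orders sum to 2 (valence 4) → 2 H
Totals → C:4, H:7, Cl:1, S:1.
In Hill order: C4H7ClS.

C4H7ClS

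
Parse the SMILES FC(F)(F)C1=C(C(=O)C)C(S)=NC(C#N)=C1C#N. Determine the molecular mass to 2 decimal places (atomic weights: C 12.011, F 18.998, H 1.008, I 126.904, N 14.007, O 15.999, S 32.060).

271.22 g/mol

First, the molecular formula is C10H4F3N3OS (counting implicit H from valence).
  C: 10 × 12.011 = 120.110
  F: 3 × 18.998 = 56.994
  H: 4 × 1.008 = 4.032
  N: 3 × 14.007 = 42.021
  O: 1 × 15.999 = 15.999
  S: 1 × 32.060 = 32.060
Sum: 10×12.011 + 3×18.998 + 4×1.008 + 3×14.007 + 1×15.999 + 1×32.060 = 271.216 → 271.22 g/mol.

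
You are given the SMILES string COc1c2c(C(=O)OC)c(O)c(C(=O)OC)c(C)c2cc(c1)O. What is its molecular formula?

Walk through each heavy atom and fill implicit hydrogens from standard valence (C 4, N 3, O 2, S 2, halogen 1); for lowercase aromatic atoms, an aromatic c carries 1 H when it has two neighbours and 0 H with three, and aromatic n carries 0 H:
  atom 1: C, bond orders sum to 1 (valence 4) → 3 H
  atom 2: O, bond orders sum to 2 (valence 2) → 0 H
  atom 3: aromatic c, 3 neighbours → 0 H
  atom 4: aromatic c, 3 neighbours → 0 H
  atom 5: aromatic c, 3 neighbours → 0 H
  atom 6: C, bond orders sum to 4 (valence 4) → 0 H
  atom 7: O, bond orders sum to 2 (valence 2) → 0 H
  atom 8: O, bond orders sum to 2 (valence 2) → 0 H
  atom 9: C, bond orders sum to 1 (valence 4) → 3 H
  atom 10: aromatic c, 3 neighbours → 0 H
  atom 11: O, bond orders sum to 1 (valence 2) → 1 H
  atom 12: aromatic c, 3 neighbours → 0 H
  atom 13: C, bond orders sum to 4 (valence 4) → 0 H
  atom 14: O, bond orders sum to 2 (valence 2) → 0 H
  atom 15: O, bond orders sum to 2 (valence 2) → 0 H
  atom 16: C, bond orders sum to 1 (valence 4) → 3 H
  atom 17: aromatic c, 3 neighbours → 0 H
  atom 18: C, bond orders sum to 1 (valence 4) → 3 H
  atom 19: aromatic c, 3 neighbours → 0 H
  atom 20: aromatic c, 2 neighbours → 1 H
  atom 21: aromatic c, 3 neighbours → 0 H
  atom 22: aromatic c, 2 neighbours → 1 H
  atom 23: O, bond orders sum to 1 (valence 2) → 1 H
Totals → C:16, H:16, O:7.
In Hill order: C16H16O7.

C16H16O7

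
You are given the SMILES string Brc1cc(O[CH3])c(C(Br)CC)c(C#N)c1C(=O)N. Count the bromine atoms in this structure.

2

Scan the SMILES for Br atoms (remember two-letter symbols like Cl and Br are single atoms).
Bromine count: 2.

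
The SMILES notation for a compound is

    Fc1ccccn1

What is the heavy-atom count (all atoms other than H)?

7

Every atom symbol written in the SMILES (organic subset) is one heavy atom; implicit H are not written.
Heavy atoms by element → C:5, F:1, N:1.
Total: 7.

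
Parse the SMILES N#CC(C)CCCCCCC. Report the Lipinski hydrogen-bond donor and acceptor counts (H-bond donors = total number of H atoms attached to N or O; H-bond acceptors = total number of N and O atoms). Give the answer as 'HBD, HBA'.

Donors: find every N or O and count the H atoms it carries.
  atom 1 (N): bond orders sum to 3 → 0 H
Lipinski HBD = 0.
Acceptors: N atoms = 1, O atoms = 0 → HBA = 1.

0, 1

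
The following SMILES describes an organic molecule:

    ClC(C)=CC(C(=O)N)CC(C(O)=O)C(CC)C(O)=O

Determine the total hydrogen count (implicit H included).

Walk through each heavy atom and fill implicit hydrogens from standard valence (C 4, N 3, O 2, S 2, halogen 1):
  atom 1: Cl (halogen, monovalent) → 0 H
  atom 2: C, bond orders sum to 4 (valence 4) → 0 H
  atom 3: C, bond orders sum to 1 (valence 4) → 3 H
  atom 4: C, bond orders sum to 3 (valence 4) → 1 H
  atom 5: C, bond orders sum to 3 (valence 4) → 1 H
  atom 6: C, bond orders sum to 4 (valence 4) → 0 H
  atom 7: O, bond orders sum to 2 (valence 2) → 0 H
  atom 8: N, bond orders sum to 1 (valence 3) → 2 H
  atom 9: C, bond orders sum to 2 (valence 4) → 2 H
  atom 10: C, bond orders sum to 3 (valence 4) → 1 H
  atom 11: C, bond orders sum to 4 (valence 4) → 0 H
  atom 12: O, bond orders sum to 1 (valence 2) → 1 H
  atom 13: O, bond orders sum to 2 (valence 2) → 0 H
  atom 14: C, bond orders sum to 3 (valence 4) → 1 H
  atom 15: C, bond orders sum to 2 (valence 4) → 2 H
  atom 16: C, bond orders sum to 1 (valence 4) → 3 H
  atom 17: C, bond orders sum to 4 (valence 4) → 0 H
  atom 18: O, bond orders sum to 1 (valence 2) → 1 H
  atom 19: O, bond orders sum to 2 (valence 2) → 0 H
Total hydrogens: 18.

18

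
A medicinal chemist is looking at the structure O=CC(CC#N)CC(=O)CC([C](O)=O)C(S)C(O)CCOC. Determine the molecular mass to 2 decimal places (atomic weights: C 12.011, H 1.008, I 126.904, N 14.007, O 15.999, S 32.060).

First, the molecular formula is C14H21NO6S (counting implicit H from valence).
  C: 14 × 12.011 = 168.154
  H: 21 × 1.008 = 21.168
  N: 1 × 14.007 = 14.007
  O: 6 × 15.999 = 95.994
  S: 1 × 32.060 = 32.060
Sum: 14×12.011 + 21×1.008 + 1×14.007 + 6×15.999 + 1×32.060 = 331.383 → 331.38 g/mol.

331.38 g/mol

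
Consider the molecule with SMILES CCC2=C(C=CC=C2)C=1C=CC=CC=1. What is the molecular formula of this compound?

Walk through each heavy atom and fill implicit hydrogens from standard valence (C 4, N 3, O 2, S 2, halogen 1):
  atom 1: C, bond orders sum to 1 (valence 4) → 3 H
  atom 2: C, bond orders sum to 2 (valence 4) → 2 H
  atom 3: C, bond orders sum to 4 (valence 4) → 0 H
  atom 4: C, bond orders sum to 4 (valence 4) → 0 H
  atom 5: C, bond orders sum to 3 (valence 4) → 1 H
  atom 6: C, bond orders sum to 3 (valence 4) → 1 H
  atom 7: C, bond orders sum to 3 (valence 4) → 1 H
  atom 8: C, bond orders sum to 3 (valence 4) → 1 H
  atom 9: C, bond orders sum to 4 (valence 4) → 0 H
  atom 10: C, bond orders sum to 3 (valence 4) → 1 H
  atom 11: C, bond orders sum to 3 (valence 4) → 1 H
  atom 12: C, bond orders sum to 3 (valence 4) → 1 H
  atom 13: C, bond orders sum to 3 (valence 4) → 1 H
  atom 14: C, bond orders sum to 3 (valence 4) → 1 H
Totals → C:14, H:14.
In Hill order: C14H14.

C14H14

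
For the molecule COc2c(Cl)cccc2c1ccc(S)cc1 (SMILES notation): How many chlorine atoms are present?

1

Scan the SMILES for Cl atoms (remember two-letter symbols like Cl and Br are single atoms).
Chlorine count: 1.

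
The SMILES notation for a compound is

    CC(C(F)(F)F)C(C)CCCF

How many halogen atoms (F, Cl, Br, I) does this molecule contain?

Halogen atoms appear at heavy-atom positions 4, 5, 6, 12 (4×F).
Halogen count: 4.

4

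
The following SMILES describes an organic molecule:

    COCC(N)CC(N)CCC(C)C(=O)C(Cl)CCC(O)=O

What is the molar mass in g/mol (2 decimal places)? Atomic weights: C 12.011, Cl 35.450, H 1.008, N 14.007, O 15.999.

First, the molecular formula is C14H27ClN2O4 (counting implicit H from valence).
  C: 14 × 12.011 = 168.154
  Cl: 1 × 35.450 = 35.450
  H: 27 × 1.008 = 27.216
  N: 2 × 14.007 = 28.014
  O: 4 × 15.999 = 63.996
Sum: 14×12.011 + 1×35.450 + 27×1.008 + 2×14.007 + 4×15.999 = 322.830 → 322.83 g/mol.

322.83 g/mol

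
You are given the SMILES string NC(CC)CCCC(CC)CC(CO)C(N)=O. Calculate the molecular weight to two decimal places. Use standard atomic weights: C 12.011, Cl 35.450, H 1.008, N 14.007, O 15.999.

244.38 g/mol

First, the molecular formula is C13H28N2O2 (counting implicit H from valence).
  C: 13 × 12.011 = 156.143
  H: 28 × 1.008 = 28.224
  N: 2 × 14.007 = 28.014
  O: 2 × 15.999 = 31.998
Sum: 13×12.011 + 28×1.008 + 2×14.007 + 2×15.999 = 244.379 → 244.38 g/mol.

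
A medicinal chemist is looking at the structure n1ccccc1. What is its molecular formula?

C5H5N

Walk through each heavy atom and fill implicit hydrogens from standard valence (C 4, N 3, O 2, S 2, halogen 1); for lowercase aromatic atoms, an aromatic c carries 1 H when it has two neighbours and 0 H with three, and aromatic n carries 0 H:
  atom 1: aromatic n, 2 neighbours → 0 H
  atom 2: aromatic c, 2 neighbours → 1 H
  atom 3: aromatic c, 2 neighbours → 1 H
  atom 4: aromatic c, 2 neighbours → 1 H
  atom 5: aromatic c, 2 neighbours → 1 H
  atom 6: aromatic c, 2 neighbours → 1 H
Totals → C:5, H:5, N:1.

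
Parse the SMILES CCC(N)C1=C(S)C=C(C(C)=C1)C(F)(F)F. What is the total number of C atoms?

11

Count every carbon token in the SMILES (each C, including those in ring-closure positions and inside branches).
Carbon count: 11.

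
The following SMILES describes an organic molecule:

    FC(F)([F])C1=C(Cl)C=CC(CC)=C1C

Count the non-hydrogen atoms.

14

Every atom symbol written in the SMILES (organic subset) is one heavy atom; implicit H are not written.
Heavy atoms by element → C:10, Cl:1, F:3.
Total: 14.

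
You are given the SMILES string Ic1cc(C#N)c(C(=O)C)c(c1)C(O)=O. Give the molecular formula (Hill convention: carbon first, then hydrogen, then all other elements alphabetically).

Walk through each heavy atom and fill implicit hydrogens from standard valence (C 4, N 3, O 2, S 2, halogen 1); for lowercase aromatic atoms, an aromatic c carries 1 H when it has two neighbours and 0 H with three, and aromatic n carries 0 H:
  atom 1: I (halogen, monovalent) → 0 H
  atom 2: aromatic c, 3 neighbours → 0 H
  atom 3: aromatic c, 2 neighbours → 1 H
  atom 4: aromatic c, 3 neighbours → 0 H
  atom 5: C, bond orders sum to 4 (valence 4) → 0 H
  atom 6: N, bond orders sum to 3 (valence 3) → 0 H
  atom 7: aromatic c, 3 neighbours → 0 H
  atom 8: C, bond orders sum to 4 (valence 4) → 0 H
  atom 9: O, bond orders sum to 2 (valence 2) → 0 H
  atom 10: C, bond orders sum to 1 (valence 4) → 3 H
  atom 11: aromatic c, 3 neighbours → 0 H
  atom 12: aromatic c, 2 neighbours → 1 H
  atom 13: C, bond orders sum to 4 (valence 4) → 0 H
  atom 14: O, bond orders sum to 1 (valence 2) → 1 H
  atom 15: O, bond orders sum to 2 (valence 2) → 0 H
Totals → C:10, H:6, I:1, N:1, O:3.

C10H6INO3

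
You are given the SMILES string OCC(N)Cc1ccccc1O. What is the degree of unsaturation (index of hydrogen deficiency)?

4

Molecular formula: C9H13NO2.
DoU = (2C + 2 + N − H − X) / 2, where X is the halogen count and O/S are ignored.
    = (2·9 + 2 + 1 − 13 − 0) / 2 = 8 / 2 = 4.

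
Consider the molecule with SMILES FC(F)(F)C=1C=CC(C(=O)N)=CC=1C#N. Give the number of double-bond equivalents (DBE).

Degree of unsaturation = (number of rings) + (number of π bonds).
Ring closures in the SMILES: 1.
π bonds: 4 double bonds (each 1 DoU), 1 triple bond (each 2 DoU) → 6 DoU from unsaturation.
Total DoU = 1 + 6 = 7.

7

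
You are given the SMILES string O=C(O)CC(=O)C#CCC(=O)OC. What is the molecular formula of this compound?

Walk through each heavy atom and fill implicit hydrogens from standard valence (C 4, N 3, O 2, S 2, halogen 1):
  atom 1: O, bond orders sum to 2 (valence 2) → 0 H
  atom 2: C, bond orders sum to 4 (valence 4) → 0 H
  atom 3: O, bond orders sum to 1 (valence 2) → 1 H
  atom 4: C, bond orders sum to 2 (valence 4) → 2 H
  atom 5: C, bond orders sum to 4 (valence 4) → 0 H
  atom 6: O, bond orders sum to 2 (valence 2) → 0 H
  atom 7: C, bond orders sum to 4 (valence 4) → 0 H
  atom 8: C, bond orders sum to 4 (valence 4) → 0 H
  atom 9: C, bond orders sum to 2 (valence 4) → 2 H
  atom 10: C, bond orders sum to 4 (valence 4) → 0 H
  atom 11: O, bond orders sum to 2 (valence 2) → 0 H
  atom 12: O, bond orders sum to 2 (valence 2) → 0 H
  atom 13: C, bond orders sum to 1 (valence 4) → 3 H
Totals → C:8, H:8, O:5.

C8H8O5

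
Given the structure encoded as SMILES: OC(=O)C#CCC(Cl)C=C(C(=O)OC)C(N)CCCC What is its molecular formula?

C14H20ClNO4

Walk through each heavy atom and fill implicit hydrogens from standard valence (C 4, N 3, O 2, S 2, halogen 1):
  atom 1: O, bond orders sum to 1 (valence 2) → 1 H
  atom 2: C, bond orders sum to 4 (valence 4) → 0 H
  atom 3: O, bond orders sum to 2 (valence 2) → 0 H
  atom 4: C, bond orders sum to 4 (valence 4) → 0 H
  atom 5: C, bond orders sum to 4 (valence 4) → 0 H
  atom 6: C, bond orders sum to 2 (valence 4) → 2 H
  atom 7: C, bond orders sum to 3 (valence 4) → 1 H
  atom 8: Cl (halogen, monovalent) → 0 H
  atom 9: C, bond orders sum to 3 (valence 4) → 1 H
  atom 10: C, bond orders sum to 4 (valence 4) → 0 H
  atom 11: C, bond orders sum to 4 (valence 4) → 0 H
  atom 12: O, bond orders sum to 2 (valence 2) → 0 H
  atom 13: O, bond orders sum to 2 (valence 2) → 0 H
  atom 14: C, bond orders sum to 1 (valence 4) → 3 H
  atom 15: C, bond orders sum to 3 (valence 4) → 1 H
  atom 16: N, bond orders sum to 1 (valence 3) → 2 H
  atom 17: C, bond orders sum to 2 (valence 4) → 2 H
  atom 18: C, bond orders sum to 2 (valence 4) → 2 H
  atom 19: C, bond orders sum to 2 (valence 4) → 2 H
  atom 20: C, bond orders sum to 1 (valence 4) → 3 H
Totals → C:14, H:20, Cl:1, N:1, O:4.
In Hill order: C14H20ClNO4.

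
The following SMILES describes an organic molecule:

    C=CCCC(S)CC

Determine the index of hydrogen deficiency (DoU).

Molecular formula: C7H14S.
DoU = (2C + 2 + N − H − X) / 2, where X is the halogen count and O/S are ignored.
    = (2·7 + 2 + 0 − 14 − 0) / 2 = 2 / 2 = 1.

1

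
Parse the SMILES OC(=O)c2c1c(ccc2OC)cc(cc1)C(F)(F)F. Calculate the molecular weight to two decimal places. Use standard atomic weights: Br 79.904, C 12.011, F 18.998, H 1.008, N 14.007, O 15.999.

First, the molecular formula is C13H9F3O3 (counting implicit H from valence).
  C: 13 × 12.011 = 156.143
  F: 3 × 18.998 = 56.994
  H: 9 × 1.008 = 9.072
  O: 3 × 15.999 = 47.997
Sum: 13×12.011 + 3×18.998 + 9×1.008 + 3×15.999 = 270.206 → 270.21 g/mol.

270.21 g/mol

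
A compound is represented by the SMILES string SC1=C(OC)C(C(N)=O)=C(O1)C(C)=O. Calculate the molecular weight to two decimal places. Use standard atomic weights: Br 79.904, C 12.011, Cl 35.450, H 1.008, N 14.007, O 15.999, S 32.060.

215.22 g/mol

First, the molecular formula is C8H9NO4S (counting implicit H from valence).
  C: 8 × 12.011 = 96.088
  H: 9 × 1.008 = 9.072
  N: 1 × 14.007 = 14.007
  O: 4 × 15.999 = 63.996
  S: 1 × 32.060 = 32.060
Sum: 8×12.011 + 9×1.008 + 1×14.007 + 4×15.999 + 1×32.060 = 215.223 → 215.22 g/mol.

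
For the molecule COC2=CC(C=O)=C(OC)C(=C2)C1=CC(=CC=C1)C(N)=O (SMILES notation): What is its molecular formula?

Walk through each heavy atom and fill implicit hydrogens from standard valence (C 4, N 3, O 2, S 2, halogen 1):
  atom 1: C, bond orders sum to 1 (valence 4) → 3 H
  atom 2: O, bond orders sum to 2 (valence 2) → 0 H
  atom 3: C, bond orders sum to 4 (valence 4) → 0 H
  atom 4: C, bond orders sum to 3 (valence 4) → 1 H
  atom 5: C, bond orders sum to 4 (valence 4) → 0 H
  atom 6: C, bond orders sum to 3 (valence 4) → 1 H
  atom 7: O, bond orders sum to 2 (valence 2) → 0 H
  atom 8: C, bond orders sum to 4 (valence 4) → 0 H
  atom 9: O, bond orders sum to 2 (valence 2) → 0 H
  atom 10: C, bond orders sum to 1 (valence 4) → 3 H
  atom 11: C, bond orders sum to 4 (valence 4) → 0 H
  atom 12: C, bond orders sum to 3 (valence 4) → 1 H
  atom 13: C, bond orders sum to 4 (valence 4) → 0 H
  atom 14: C, bond orders sum to 3 (valence 4) → 1 H
  atom 15: C, bond orders sum to 4 (valence 4) → 0 H
  atom 16: C, bond orders sum to 3 (valence 4) → 1 H
  atom 17: C, bond orders sum to 3 (valence 4) → 1 H
  atom 18: C, bond orders sum to 3 (valence 4) → 1 H
  atom 19: C, bond orders sum to 4 (valence 4) → 0 H
  atom 20: N, bond orders sum to 1 (valence 3) → 2 H
  atom 21: O, bond orders sum to 2 (valence 2) → 0 H
Totals → C:16, H:15, N:1, O:4.
In Hill order: C16H15NO4.

C16H15NO4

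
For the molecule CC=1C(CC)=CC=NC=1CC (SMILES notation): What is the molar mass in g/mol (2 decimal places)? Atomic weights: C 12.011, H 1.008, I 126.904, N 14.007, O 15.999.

149.24 g/mol

First, the molecular formula is C10H15N (counting implicit H from valence).
  C: 10 × 12.011 = 120.110
  H: 15 × 1.008 = 15.120
  N: 1 × 14.007 = 14.007
Sum: 10×12.011 + 15×1.008 + 1×14.007 = 149.237 → 149.24 g/mol.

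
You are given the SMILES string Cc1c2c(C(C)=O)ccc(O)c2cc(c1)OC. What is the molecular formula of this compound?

Walk through each heavy atom and fill implicit hydrogens from standard valence (C 4, N 3, O 2, S 2, halogen 1); for lowercase aromatic atoms, an aromatic c carries 1 H when it has two neighbours and 0 H with three, and aromatic n carries 0 H:
  atom 1: C, bond orders sum to 1 (valence 4) → 3 H
  atom 2: aromatic c, 3 neighbours → 0 H
  atom 3: aromatic c, 3 neighbours → 0 H
  atom 4: aromatic c, 3 neighbours → 0 H
  atom 5: C, bond orders sum to 4 (valence 4) → 0 H
  atom 6: C, bond orders sum to 1 (valence 4) → 3 H
  atom 7: O, bond orders sum to 2 (valence 2) → 0 H
  atom 8: aromatic c, 2 neighbours → 1 H
  atom 9: aromatic c, 2 neighbours → 1 H
  atom 10: aromatic c, 3 neighbours → 0 H
  atom 11: O, bond orders sum to 1 (valence 2) → 1 H
  atom 12: aromatic c, 3 neighbours → 0 H
  atom 13: aromatic c, 2 neighbours → 1 H
  atom 14: aromatic c, 3 neighbours → 0 H
  atom 15: aromatic c, 2 neighbours → 1 H
  atom 16: O, bond orders sum to 2 (valence 2) → 0 H
  atom 17: C, bond orders sum to 1 (valence 4) → 3 H
Totals → C:14, H:14, O:3.

C14H14O3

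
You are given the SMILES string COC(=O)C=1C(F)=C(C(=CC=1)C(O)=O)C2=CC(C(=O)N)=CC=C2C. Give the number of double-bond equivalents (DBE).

Molecular formula: C17H14FNO5.
DoU = (2C + 2 + N − H − X) / 2, where X is the halogen count and O/S are ignored.
    = (2·17 + 2 + 1 − 14 − 1) / 2 = 22 / 2 = 11.

11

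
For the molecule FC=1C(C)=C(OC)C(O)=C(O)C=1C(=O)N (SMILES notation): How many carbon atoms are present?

Count every carbon token in the SMILES (each C, including those in ring-closure positions and inside branches).
Carbon count: 9.

9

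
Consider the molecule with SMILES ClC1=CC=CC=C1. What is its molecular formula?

C6H5Cl

Walk through each heavy atom and fill implicit hydrogens from standard valence (C 4, N 3, O 2, S 2, halogen 1):
  atom 1: Cl (halogen, monovalent) → 0 H
  atom 2: C, bond orders sum to 4 (valence 4) → 0 H
  atom 3: C, bond orders sum to 3 (valence 4) → 1 H
  atom 4: C, bond orders sum to 3 (valence 4) → 1 H
  atom 5: C, bond orders sum to 3 (valence 4) → 1 H
  atom 6: C, bond orders sum to 3 (valence 4) → 1 H
  atom 7: C, bond orders sum to 3 (valence 4) → 1 H
Totals → C:6, H:5, Cl:1.
In Hill order: C6H5Cl.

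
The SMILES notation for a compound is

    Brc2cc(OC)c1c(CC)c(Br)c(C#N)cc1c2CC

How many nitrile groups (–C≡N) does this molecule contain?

1

The nitrile motif appears at heavy-atom position 14 in the SMILES.
Other groups present: 1 ether.
Nitrile count: 1.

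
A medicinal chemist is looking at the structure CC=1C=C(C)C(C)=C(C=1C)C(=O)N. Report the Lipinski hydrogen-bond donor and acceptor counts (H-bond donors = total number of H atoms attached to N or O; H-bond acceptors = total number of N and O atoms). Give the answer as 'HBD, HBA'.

2, 2

Donors: find every N or O and count the H atoms it carries.
  atom 12 (O): bond orders sum to 2 → 0 H
  atom 13 (N): bond orders sum to 1 → 2 H
Lipinski HBD = 2.
Acceptors: N atoms = 1, O atoms = 1 → HBA = 2.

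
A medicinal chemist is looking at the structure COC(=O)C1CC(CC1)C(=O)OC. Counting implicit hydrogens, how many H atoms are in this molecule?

Walk through each heavy atom and fill implicit hydrogens from standard valence (C 4, N 3, O 2, S 2, halogen 1):
  atom 1: C, bond orders sum to 1 (valence 4) → 3 H
  atom 2: O, bond orders sum to 2 (valence 2) → 0 H
  atom 3: C, bond orders sum to 4 (valence 4) → 0 H
  atom 4: O, bond orders sum to 2 (valence 2) → 0 H
  atom 5: C, bond orders sum to 3 (valence 4) → 1 H
  atom 6: C, bond orders sum to 2 (valence 4) → 2 H
  atom 7: C, bond orders sum to 3 (valence 4) → 1 H
  atom 8: C, bond orders sum to 2 (valence 4) → 2 H
  atom 9: C, bond orders sum to 2 (valence 4) → 2 H
  atom 10: C, bond orders sum to 4 (valence 4) → 0 H
  atom 11: O, bond orders sum to 2 (valence 2) → 0 H
  atom 12: O, bond orders sum to 2 (valence 2) → 0 H
  atom 13: C, bond orders sum to 1 (valence 4) → 3 H
Total hydrogens: 14.

14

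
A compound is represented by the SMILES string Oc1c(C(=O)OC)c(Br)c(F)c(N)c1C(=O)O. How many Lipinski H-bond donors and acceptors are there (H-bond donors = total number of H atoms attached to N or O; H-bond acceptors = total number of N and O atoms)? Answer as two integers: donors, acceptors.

4, 6

Donors: find every N or O and count the H atoms it carries.
  atom 1 (O): bond orders sum to 1 → 1 H
  atom 5 (O): bond orders sum to 2 → 0 H
  atom 6 (O): bond orders sum to 2 → 0 H
  atom 13 (N): bond orders sum to 1 → 2 H
  atom 16 (O): bond orders sum to 2 → 0 H
  atom 17 (O): bond orders sum to 1 → 1 H
Lipinski HBD = 4.
Acceptors: N atoms = 1, O atoms = 5 → HBA = 6.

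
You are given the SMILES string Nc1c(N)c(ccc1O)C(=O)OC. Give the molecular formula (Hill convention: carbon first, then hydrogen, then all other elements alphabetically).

C8H10N2O3

Walk through each heavy atom and fill implicit hydrogens from standard valence (C 4, N 3, O 2, S 2, halogen 1); for lowercase aromatic atoms, an aromatic c carries 1 H when it has two neighbours and 0 H with three, and aromatic n carries 0 H:
  atom 1: N, bond orders sum to 1 (valence 3) → 2 H
  atom 2: aromatic c, 3 neighbours → 0 H
  atom 3: aromatic c, 3 neighbours → 0 H
  atom 4: N, bond orders sum to 1 (valence 3) → 2 H
  atom 5: aromatic c, 3 neighbours → 0 H
  atom 6: aromatic c, 2 neighbours → 1 H
  atom 7: aromatic c, 2 neighbours → 1 H
  atom 8: aromatic c, 3 neighbours → 0 H
  atom 9: O, bond orders sum to 1 (valence 2) → 1 H
  atom 10: C, bond orders sum to 4 (valence 4) → 0 H
  atom 11: O, bond orders sum to 2 (valence 2) → 0 H
  atom 12: O, bond orders sum to 2 (valence 2) → 0 H
  atom 13: C, bond orders sum to 1 (valence 4) → 3 H
Totals → C:8, H:10, N:2, O:3.
In Hill order: C8H10N2O3.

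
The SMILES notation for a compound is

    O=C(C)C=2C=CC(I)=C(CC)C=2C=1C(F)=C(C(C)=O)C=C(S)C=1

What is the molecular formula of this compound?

Walk through each heavy atom and fill implicit hydrogens from standard valence (C 4, N 3, O 2, S 2, halogen 1):
  atom 1: O, bond orders sum to 2 (valence 2) → 0 H
  atom 2: C, bond orders sum to 4 (valence 4) → 0 H
  atom 3: C, bond orders sum to 1 (valence 4) → 3 H
  atom 4: C, bond orders sum to 4 (valence 4) → 0 H
  atom 5: C, bond orders sum to 3 (valence 4) → 1 H
  atom 6: C, bond orders sum to 3 (valence 4) → 1 H
  atom 7: C, bond orders sum to 4 (valence 4) → 0 H
  atom 8: I (halogen, monovalent) → 0 H
  atom 9: C, bond orders sum to 4 (valence 4) → 0 H
  atom 10: C, bond orders sum to 2 (valence 4) → 2 H
  atom 11: C, bond orders sum to 1 (valence 4) → 3 H
  atom 12: C, bond orders sum to 4 (valence 4) → 0 H
  atom 13: C, bond orders sum to 4 (valence 4) → 0 H
  atom 14: C, bond orders sum to 4 (valence 4) → 0 H
  atom 15: F (halogen, monovalent) → 0 H
  atom 16: C, bond orders sum to 4 (valence 4) → 0 H
  atom 17: C, bond orders sum to 4 (valence 4) → 0 H
  atom 18: C, bond orders sum to 1 (valence 4) → 3 H
  atom 19: O, bond orders sum to 2 (valence 2) → 0 H
  atom 20: C, bond orders sum to 3 (valence 4) → 1 H
  atom 21: C, bond orders sum to 4 (valence 4) → 0 H
  atom 22: S, bond orders sum to 1 (valence 2) → 1 H
  atom 23: C, bond orders sum to 3 (valence 4) → 1 H
Totals → C:18, H:16, F:1, I:1, O:2, S:1.

C18H16FIO2S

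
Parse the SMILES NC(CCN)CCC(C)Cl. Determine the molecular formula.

Walk through each heavy atom and fill implicit hydrogens from standard valence (C 4, N 3, O 2, S 2, halogen 1):
  atom 1: N, bond orders sum to 1 (valence 3) → 2 H
  atom 2: C, bond orders sum to 3 (valence 4) → 1 H
  atom 3: C, bond orders sum to 2 (valence 4) → 2 H
  atom 4: C, bond orders sum to 2 (valence 4) → 2 H
  atom 5: N, bond orders sum to 1 (valence 3) → 2 H
  atom 6: C, bond orders sum to 2 (valence 4) → 2 H
  atom 7: C, bond orders sum to 2 (valence 4) → 2 H
  atom 8: C, bond orders sum to 3 (valence 4) → 1 H
  atom 9: C, bond orders sum to 1 (valence 4) → 3 H
  atom 10: Cl (halogen, monovalent) → 0 H
Totals → C:7, H:17, Cl:1, N:2.
In Hill order: C7H17ClN2.

C7H17ClN2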